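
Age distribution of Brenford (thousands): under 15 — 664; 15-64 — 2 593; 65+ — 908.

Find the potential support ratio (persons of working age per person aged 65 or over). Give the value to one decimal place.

Potential support ratio: 2.9

Potential support ratio = 2 593 / 908 = 2.9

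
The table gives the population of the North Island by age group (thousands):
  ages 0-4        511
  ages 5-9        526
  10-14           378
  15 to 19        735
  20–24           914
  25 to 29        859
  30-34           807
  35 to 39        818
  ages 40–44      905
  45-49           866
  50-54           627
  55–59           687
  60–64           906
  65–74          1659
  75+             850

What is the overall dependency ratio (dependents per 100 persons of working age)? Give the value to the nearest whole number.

Total dependency ratio: 48

0–14: 511 + 526 + 378 = 1415
15–64: 735 + 914 + 859 + 807 + 818 + 905 + 866 + 627 + 687 + 906 = 8124
65+: 1659 + 850 = 2509
Total dependency ratio = (1415 + 2509) / 8124 × 100 = 3924 / 8124 × 100 = 48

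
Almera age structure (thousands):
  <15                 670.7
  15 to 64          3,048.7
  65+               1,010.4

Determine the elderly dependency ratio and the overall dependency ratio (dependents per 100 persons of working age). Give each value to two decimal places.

Old-age dependency ratio: 33.14
Total dependency ratio: 55.14

Old-age dependency ratio = 1,010.4 / 3,048.7 × 100 = 33.14
Total dependency ratio = (670.7 + 1,010.4) / 3,048.7 × 100 = 1,681.1 / 3,048.7 × 100 = 55.14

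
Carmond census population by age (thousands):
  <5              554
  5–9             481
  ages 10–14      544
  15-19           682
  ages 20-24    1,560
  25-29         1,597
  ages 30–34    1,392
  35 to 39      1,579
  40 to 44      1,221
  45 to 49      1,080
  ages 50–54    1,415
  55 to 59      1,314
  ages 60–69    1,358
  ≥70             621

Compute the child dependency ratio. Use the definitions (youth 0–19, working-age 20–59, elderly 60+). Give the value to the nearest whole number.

0–19: 554 + 481 + 544 + 682 = 2,261
20–59: 1,560 + 1,597 + 1,392 + 1,579 + 1,221 + 1,080 + 1,415 + 1,314 = 11,158
60+: 1,358 + 621 = 1,979
Youth dependency ratio = 2,261 / 11,158 × 100 = 20

Youth dependency ratio: 20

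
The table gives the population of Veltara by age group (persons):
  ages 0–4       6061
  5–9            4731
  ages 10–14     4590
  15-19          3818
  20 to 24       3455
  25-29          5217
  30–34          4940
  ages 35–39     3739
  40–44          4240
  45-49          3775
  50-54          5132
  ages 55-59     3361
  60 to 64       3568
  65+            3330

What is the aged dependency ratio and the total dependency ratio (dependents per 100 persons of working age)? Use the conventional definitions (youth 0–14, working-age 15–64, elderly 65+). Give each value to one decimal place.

Old-age dependency ratio: 8.1
Total dependency ratio: 45.4

0–14: 6061 + 4731 + 4590 = 15382
15–64: 3818 + 3455 + 5217 + 4940 + 3739 + 4240 + 3775 + 5132 + 3361 + 3568 = 41245
65+: 3330
Old-age dependency ratio = 3330 / 41245 × 100 = 8.1
Total dependency ratio = (15382 + 3330) / 41245 × 100 = 18712 / 41245 × 100 = 45.4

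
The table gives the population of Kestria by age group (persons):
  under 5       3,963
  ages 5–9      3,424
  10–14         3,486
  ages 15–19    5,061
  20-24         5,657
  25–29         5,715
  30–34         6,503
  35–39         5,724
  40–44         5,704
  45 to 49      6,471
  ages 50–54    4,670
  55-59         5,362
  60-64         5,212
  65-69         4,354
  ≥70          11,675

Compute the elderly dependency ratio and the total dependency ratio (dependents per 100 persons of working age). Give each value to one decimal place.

0–14: 3,963 + 3,424 + 3,486 = 10,873
15–64: 5,061 + 5,657 + 5,715 + 6,503 + 5,724 + 5,704 + 6,471 + 4,670 + 5,362 + 5,212 = 56,079
65+: 4,354 + 11,675 = 16,029
Old-age dependency ratio = 16,029 / 56,079 × 100 = 28.6
Total dependency ratio = (10,873 + 16,029) / 56,079 × 100 = 26,902 / 56,079 × 100 = 48.0

Old-age dependency ratio: 28.6
Total dependency ratio: 48.0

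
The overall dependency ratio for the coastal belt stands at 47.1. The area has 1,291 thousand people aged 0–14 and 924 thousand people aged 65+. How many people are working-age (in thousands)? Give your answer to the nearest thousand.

Total dependency ratio = (youth + elderly) / working-age × 100
47.1 = (1,291 + 924) / W × 100
⇒ 4,703

Working-age: 4,703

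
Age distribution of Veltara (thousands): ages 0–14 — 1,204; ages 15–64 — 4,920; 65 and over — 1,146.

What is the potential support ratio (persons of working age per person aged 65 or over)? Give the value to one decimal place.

Potential support ratio: 4.3

Potential support ratio = 4,920 / 1,146 = 4.3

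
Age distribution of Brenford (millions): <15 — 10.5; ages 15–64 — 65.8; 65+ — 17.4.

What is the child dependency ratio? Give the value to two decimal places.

Youth dependency ratio: 15.96

Youth dependency ratio = 10.5 / 65.8 × 100 = 15.96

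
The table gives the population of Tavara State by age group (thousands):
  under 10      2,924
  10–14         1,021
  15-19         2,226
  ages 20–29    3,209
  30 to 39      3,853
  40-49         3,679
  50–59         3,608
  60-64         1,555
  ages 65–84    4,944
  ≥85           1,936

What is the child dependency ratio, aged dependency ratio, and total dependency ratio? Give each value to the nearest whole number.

0–14: 2,924 + 1,021 = 3,945
15–64: 2,226 + 3,209 + 3,853 + 3,679 + 3,608 + 1,555 = 18,130
65+: 4,944 + 1,936 = 6,880
Youth dependency ratio = 3,945 / 18,130 × 100 = 22
Old-age dependency ratio = 6,880 / 18,130 × 100 = 38
Total dependency ratio = (3,945 + 6,880) / 18,130 × 100 = 10,825 / 18,130 × 100 = 60

Youth dependency ratio: 22
Old-age dependency ratio: 38
Total dependency ratio: 60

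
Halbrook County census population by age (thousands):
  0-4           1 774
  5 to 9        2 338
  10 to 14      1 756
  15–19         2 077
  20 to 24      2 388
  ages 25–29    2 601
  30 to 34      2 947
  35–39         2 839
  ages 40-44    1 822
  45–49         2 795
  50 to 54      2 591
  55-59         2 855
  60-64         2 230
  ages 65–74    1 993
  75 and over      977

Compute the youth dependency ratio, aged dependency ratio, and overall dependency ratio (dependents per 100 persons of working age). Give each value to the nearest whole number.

0–14: 1 774 + 2 338 + 1 756 = 5 868
15–64: 2 077 + 2 388 + 2 601 + 2 947 + 2 839 + 1 822 + 2 795 + 2 591 + 2 855 + 2 230 = 25 145
65+: 1 993 + 977 = 2 970
Youth dependency ratio = 5 868 / 25 145 × 100 = 23
Old-age dependency ratio = 2 970 / 25 145 × 100 = 12
Total dependency ratio = (5 868 + 2 970) / 25 145 × 100 = 8 838 / 25 145 × 100 = 35

Youth dependency ratio: 23
Old-age dependency ratio: 12
Total dependency ratio: 35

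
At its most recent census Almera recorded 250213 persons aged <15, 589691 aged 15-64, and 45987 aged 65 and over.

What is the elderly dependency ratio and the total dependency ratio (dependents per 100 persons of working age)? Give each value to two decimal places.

Old-age dependency ratio = 45987 / 589691 × 100 = 7.80
Total dependency ratio = (250213 + 45987) / 589691 × 100 = 296200 / 589691 × 100 = 50.23

Old-age dependency ratio: 7.80
Total dependency ratio: 50.23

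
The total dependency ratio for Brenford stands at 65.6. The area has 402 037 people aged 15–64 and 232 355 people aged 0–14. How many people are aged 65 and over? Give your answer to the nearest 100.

Total dependency ratio = (youth + elderly) / working-age × 100
65.6 = (232 355 + E) / 402 037 × 100
⇒ 31 400

Aged 65 and over: 31 400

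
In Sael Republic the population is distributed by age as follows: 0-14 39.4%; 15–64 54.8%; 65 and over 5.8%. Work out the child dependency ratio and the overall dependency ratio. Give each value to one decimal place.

Youth dependency ratio: 71.9
Total dependency ratio: 82.5

Youth dependency ratio = 39.4 / 54.8 × 100 = 71.9
Total dependency ratio = (39.4 + 5.8) / 54.8 × 100 = 45.2 / 54.8 × 100 = 82.5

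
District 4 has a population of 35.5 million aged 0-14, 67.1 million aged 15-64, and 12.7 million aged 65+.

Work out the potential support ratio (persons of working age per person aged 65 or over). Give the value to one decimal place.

Potential support ratio: 5.3

Potential support ratio = 67.1 / 12.7 = 5.3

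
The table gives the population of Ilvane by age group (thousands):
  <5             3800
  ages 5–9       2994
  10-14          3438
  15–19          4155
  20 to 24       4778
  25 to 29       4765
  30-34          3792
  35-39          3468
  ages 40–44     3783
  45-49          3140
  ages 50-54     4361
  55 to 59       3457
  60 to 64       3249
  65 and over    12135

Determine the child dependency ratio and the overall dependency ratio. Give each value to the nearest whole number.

Youth dependency ratio: 26
Total dependency ratio: 57

0–14: 3800 + 2994 + 3438 = 10232
15–64: 4155 + 4778 + 4765 + 3792 + 3468 + 3783 + 3140 + 4361 + 3457 + 3249 = 38948
65+: 12135
Youth dependency ratio = 10232 / 38948 × 100 = 26
Total dependency ratio = (10232 + 12135) / 38948 × 100 = 22367 / 38948 × 100 = 57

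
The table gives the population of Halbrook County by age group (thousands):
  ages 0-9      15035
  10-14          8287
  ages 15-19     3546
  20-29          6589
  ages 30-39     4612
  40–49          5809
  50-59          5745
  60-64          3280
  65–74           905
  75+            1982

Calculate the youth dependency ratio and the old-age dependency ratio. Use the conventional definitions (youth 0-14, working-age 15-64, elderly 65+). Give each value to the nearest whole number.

Youth dependency ratio: 79
Old-age dependency ratio: 10

0–14: 15035 + 8287 = 23322
15–64: 3546 + 6589 + 4612 + 5809 + 5745 + 3280 = 29581
65+: 905 + 1982 = 2887
Youth dependency ratio = 23322 / 29581 × 100 = 79
Old-age dependency ratio = 2887 / 29581 × 100 = 10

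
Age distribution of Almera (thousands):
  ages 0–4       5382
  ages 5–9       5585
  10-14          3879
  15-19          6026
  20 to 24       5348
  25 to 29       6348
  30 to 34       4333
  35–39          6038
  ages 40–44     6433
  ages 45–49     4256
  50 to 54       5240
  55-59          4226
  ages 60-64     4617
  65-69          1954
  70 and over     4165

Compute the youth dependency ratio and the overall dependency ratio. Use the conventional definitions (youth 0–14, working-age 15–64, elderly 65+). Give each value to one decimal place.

0–14: 5382 + 5585 + 3879 = 14846
15–64: 6026 + 5348 + 6348 + 4333 + 6038 + 6433 + 4256 + 5240 + 4226 + 4617 = 52865
65+: 1954 + 4165 = 6119
Youth dependency ratio = 14846 / 52865 × 100 = 28.1
Total dependency ratio = (14846 + 6119) / 52865 × 100 = 20965 / 52865 × 100 = 39.7

Youth dependency ratio: 28.1
Total dependency ratio: 39.7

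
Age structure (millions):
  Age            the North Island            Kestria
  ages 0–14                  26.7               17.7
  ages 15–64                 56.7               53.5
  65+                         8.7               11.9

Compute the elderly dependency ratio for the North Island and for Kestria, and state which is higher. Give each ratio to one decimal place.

the North Island: 8.7 / 56.7 × 100 = 15.3
Kestria: 11.9 / 53.5 × 100 = 22.2

the North Island: 15.3
Kestria: 22.2
Higher: Kestria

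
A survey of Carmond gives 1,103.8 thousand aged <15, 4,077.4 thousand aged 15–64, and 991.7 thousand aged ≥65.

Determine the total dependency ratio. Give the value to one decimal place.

Total dependency ratio = (1,103.8 + 991.7) / 4,077.4 × 100 = 2,095.5 / 4,077.4 × 100 = 51.4

Total dependency ratio: 51.4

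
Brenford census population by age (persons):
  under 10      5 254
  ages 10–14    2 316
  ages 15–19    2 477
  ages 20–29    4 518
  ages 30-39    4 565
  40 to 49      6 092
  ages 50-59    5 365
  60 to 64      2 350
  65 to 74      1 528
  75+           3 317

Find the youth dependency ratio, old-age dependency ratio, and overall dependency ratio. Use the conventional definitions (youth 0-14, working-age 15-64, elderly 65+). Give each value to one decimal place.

Youth dependency ratio: 29.8
Old-age dependency ratio: 19.1
Total dependency ratio: 48.9

0–14: 5 254 + 2 316 = 7 570
15–64: 2 477 + 4 518 + 4 565 + 6 092 + 5 365 + 2 350 = 25 367
65+: 1 528 + 3 317 = 4 845
Youth dependency ratio = 7 570 / 25 367 × 100 = 29.8
Old-age dependency ratio = 4 845 / 25 367 × 100 = 19.1
Total dependency ratio = (7 570 + 4 845) / 25 367 × 100 = 12 415 / 25 367 × 100 = 48.9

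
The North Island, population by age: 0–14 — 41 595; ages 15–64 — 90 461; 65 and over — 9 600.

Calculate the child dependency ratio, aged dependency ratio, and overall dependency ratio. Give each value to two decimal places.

Youth dependency ratio: 45.98
Old-age dependency ratio: 10.61
Total dependency ratio: 56.59

Youth dependency ratio = 41 595 / 90 461 × 100 = 45.98
Old-age dependency ratio = 9 600 / 90 461 × 100 = 10.61
Total dependency ratio = (41 595 + 9 600) / 90 461 × 100 = 51 195 / 90 461 × 100 = 56.59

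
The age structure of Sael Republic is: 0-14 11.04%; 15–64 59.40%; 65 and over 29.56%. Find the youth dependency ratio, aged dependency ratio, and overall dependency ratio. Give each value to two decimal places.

Youth dependency ratio: 18.59
Old-age dependency ratio: 49.76
Total dependency ratio: 68.35

Youth dependency ratio = 11.04 / 59.40 × 100 = 18.59
Old-age dependency ratio = 29.56 / 59.40 × 100 = 49.76
Total dependency ratio = (11.04 + 29.56) / 59.40 × 100 = 40.60 / 59.40 × 100 = 68.35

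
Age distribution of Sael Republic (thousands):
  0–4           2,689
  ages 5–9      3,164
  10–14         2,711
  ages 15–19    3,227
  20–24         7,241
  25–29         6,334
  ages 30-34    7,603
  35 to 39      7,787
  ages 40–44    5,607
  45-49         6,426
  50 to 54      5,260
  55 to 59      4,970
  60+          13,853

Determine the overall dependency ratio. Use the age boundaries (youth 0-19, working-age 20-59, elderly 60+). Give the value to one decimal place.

Total dependency ratio: 50.1

0–19: 2,689 + 3,164 + 2,711 + 3,227 = 11,791
20–59: 7,241 + 6,334 + 7,603 + 7,787 + 5,607 + 6,426 + 5,260 + 4,970 = 51,228
60+: 13,853
Total dependency ratio = (11,791 + 13,853) / 51,228 × 100 = 25,644 / 51,228 × 100 = 50.1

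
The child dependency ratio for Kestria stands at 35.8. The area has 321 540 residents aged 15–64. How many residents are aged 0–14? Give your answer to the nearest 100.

Aged 0–14: 115 100

Youth dependency ratio = youth / working-age × 100
35.8 = Y / 321 540 × 100
⇒ 115 100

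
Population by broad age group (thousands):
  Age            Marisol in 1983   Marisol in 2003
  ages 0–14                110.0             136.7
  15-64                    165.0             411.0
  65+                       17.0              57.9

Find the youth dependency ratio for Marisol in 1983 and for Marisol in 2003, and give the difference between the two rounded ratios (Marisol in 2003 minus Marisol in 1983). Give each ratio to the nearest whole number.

Marisol in 1983: 67
Marisol in 2003: 33
Difference: -34

Marisol in 1983: 110.0 / 165.0 × 100 = 67
Marisol in 2003: 136.7 / 411.0 × 100 = 33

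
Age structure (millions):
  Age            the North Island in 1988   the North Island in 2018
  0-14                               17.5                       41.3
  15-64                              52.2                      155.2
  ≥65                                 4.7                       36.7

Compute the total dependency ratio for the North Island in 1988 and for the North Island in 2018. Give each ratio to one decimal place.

the North Island in 1988: (17.5 + 4.7) / 52.2 × 100 = 22.2 / 52.2 × 100 = 42.5
the North Island in 2018: (41.3 + 36.7) / 155.2 × 100 = 78.0 / 155.2 × 100 = 50.3

the North Island in 1988: 42.5
the North Island in 2018: 50.3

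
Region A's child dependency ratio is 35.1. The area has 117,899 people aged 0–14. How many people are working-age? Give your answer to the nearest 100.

Working-age: 335,900

Youth dependency ratio = youth / working-age × 100
35.1 = 117,899 / W × 100
⇒ 335,900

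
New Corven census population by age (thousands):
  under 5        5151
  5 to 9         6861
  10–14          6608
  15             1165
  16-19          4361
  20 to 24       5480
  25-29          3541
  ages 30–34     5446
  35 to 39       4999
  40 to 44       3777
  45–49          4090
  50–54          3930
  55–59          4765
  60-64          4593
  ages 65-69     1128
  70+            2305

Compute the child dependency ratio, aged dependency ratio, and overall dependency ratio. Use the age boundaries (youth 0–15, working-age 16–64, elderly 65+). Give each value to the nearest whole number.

0–15: 5151 + 6861 + 6608 + 1165 = 19785
16–64: 4361 + 5480 + 3541 + 5446 + 4999 + 3777 + 4090 + 3930 + 4765 + 4593 = 44982
65+: 1128 + 2305 = 3433
Youth dependency ratio = 19785 / 44982 × 100 = 44
Old-age dependency ratio = 3433 / 44982 × 100 = 8
Total dependency ratio = (19785 + 3433) / 44982 × 100 = 23218 / 44982 × 100 = 52

Youth dependency ratio: 44
Old-age dependency ratio: 8
Total dependency ratio: 52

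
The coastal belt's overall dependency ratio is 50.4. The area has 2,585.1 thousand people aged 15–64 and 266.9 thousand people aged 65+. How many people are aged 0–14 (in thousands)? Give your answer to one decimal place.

Total dependency ratio = (youth + elderly) / working-age × 100
50.4 = (Y + 266.9) / 2,585.1 × 100
⇒ 1,036.0

Aged 0–14: 1,036.0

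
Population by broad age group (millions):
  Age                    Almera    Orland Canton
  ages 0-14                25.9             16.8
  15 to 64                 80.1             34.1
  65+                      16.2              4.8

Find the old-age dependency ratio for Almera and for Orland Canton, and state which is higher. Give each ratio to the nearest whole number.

Almera: 20
Orland Canton: 14
Higher: Almera

Almera: 16.2 / 80.1 × 100 = 20
Orland Canton: 4.8 / 34.1 × 100 = 14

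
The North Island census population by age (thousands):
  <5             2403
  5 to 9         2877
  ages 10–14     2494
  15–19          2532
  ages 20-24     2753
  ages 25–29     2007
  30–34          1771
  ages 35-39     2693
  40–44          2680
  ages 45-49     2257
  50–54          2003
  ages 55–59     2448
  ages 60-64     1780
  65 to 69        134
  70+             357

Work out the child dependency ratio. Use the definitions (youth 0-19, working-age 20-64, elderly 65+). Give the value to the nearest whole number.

Youth dependency ratio: 51

0–19: 2403 + 2877 + 2494 + 2532 = 10306
20–64: 2753 + 2007 + 1771 + 2693 + 2680 + 2257 + 2003 + 2448 + 1780 = 20392
65+: 134 + 357 = 491
Youth dependency ratio = 10306 / 20392 × 100 = 51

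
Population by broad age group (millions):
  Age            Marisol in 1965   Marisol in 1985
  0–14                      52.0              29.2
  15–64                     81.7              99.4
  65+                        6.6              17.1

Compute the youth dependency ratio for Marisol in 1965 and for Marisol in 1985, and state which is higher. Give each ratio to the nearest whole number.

Marisol in 1965: 64
Marisol in 1985: 29
Higher: Marisol in 1965

Marisol in 1965: 52.0 / 81.7 × 100 = 64
Marisol in 1985: 29.2 / 99.4 × 100 = 29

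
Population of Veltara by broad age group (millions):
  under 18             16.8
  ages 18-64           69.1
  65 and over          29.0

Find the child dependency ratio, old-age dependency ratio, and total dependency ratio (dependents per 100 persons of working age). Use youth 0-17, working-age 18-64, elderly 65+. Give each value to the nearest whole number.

Youth dependency ratio: 24
Old-age dependency ratio: 42
Total dependency ratio: 66

Youth dependency ratio = 16.8 / 69.1 × 100 = 24
Old-age dependency ratio = 29.0 / 69.1 × 100 = 42
Total dependency ratio = (16.8 + 29.0) / 69.1 × 100 = 45.8 / 69.1 × 100 = 66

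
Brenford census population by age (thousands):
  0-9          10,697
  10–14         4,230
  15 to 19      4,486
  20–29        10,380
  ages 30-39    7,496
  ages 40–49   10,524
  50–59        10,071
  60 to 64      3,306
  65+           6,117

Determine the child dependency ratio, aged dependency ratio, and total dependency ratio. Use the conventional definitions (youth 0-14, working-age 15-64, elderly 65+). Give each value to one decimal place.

Youth dependency ratio: 32.3
Old-age dependency ratio: 13.2
Total dependency ratio: 45.5

0–14: 10,697 + 4,230 = 14,927
15–64: 4,486 + 10,380 + 7,496 + 10,524 + 10,071 + 3,306 = 46,263
65+: 6,117
Youth dependency ratio = 14,927 / 46,263 × 100 = 32.3
Old-age dependency ratio = 6,117 / 46,263 × 100 = 13.2
Total dependency ratio = (14,927 + 6,117) / 46,263 × 100 = 21,044 / 46,263 × 100 = 45.5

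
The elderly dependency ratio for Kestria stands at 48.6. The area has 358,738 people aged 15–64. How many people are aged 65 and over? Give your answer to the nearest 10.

Old-age dependency ratio = elderly / working-age × 100
48.6 = E / 358,738 × 100
⇒ 174,350

Aged 65 and over: 174,350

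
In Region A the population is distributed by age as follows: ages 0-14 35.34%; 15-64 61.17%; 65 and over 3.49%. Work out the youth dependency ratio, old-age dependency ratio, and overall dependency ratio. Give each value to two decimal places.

Youth dependency ratio: 57.77
Old-age dependency ratio: 5.71
Total dependency ratio: 63.48

Youth dependency ratio = 35.34 / 61.17 × 100 = 57.77
Old-age dependency ratio = 3.49 / 61.17 × 100 = 5.71
Total dependency ratio = (35.34 + 3.49) / 61.17 × 100 = 38.83 / 61.17 × 100 = 63.48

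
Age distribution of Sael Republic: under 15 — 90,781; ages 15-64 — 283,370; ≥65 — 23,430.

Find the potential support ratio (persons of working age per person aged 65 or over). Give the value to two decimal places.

Potential support ratio: 12.09

Potential support ratio = 283,370 / 23,430 = 12.09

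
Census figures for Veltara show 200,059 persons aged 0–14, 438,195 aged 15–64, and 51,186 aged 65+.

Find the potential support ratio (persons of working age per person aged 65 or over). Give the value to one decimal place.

Potential support ratio: 8.6

Potential support ratio = 438,195 / 51,186 = 8.6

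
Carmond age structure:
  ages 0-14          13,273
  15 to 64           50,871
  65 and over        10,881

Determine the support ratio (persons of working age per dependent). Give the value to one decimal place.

Support ratio = 50,871 / (13,273 + 10,881) = 50,871 / 24,154 = 2.1

Support ratio: 2.1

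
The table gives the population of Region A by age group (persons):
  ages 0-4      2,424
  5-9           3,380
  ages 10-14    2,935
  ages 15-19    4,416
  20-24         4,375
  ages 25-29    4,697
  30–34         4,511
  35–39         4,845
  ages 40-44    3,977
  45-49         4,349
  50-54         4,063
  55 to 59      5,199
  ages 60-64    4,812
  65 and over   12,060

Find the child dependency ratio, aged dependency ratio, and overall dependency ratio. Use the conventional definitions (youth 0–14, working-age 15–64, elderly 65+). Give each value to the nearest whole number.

Youth dependency ratio: 19
Old-age dependency ratio: 27
Total dependency ratio: 46

0–14: 2,424 + 3,380 + 2,935 = 8,739
15–64: 4,416 + 4,375 + 4,697 + 4,511 + 4,845 + 3,977 + 4,349 + 4,063 + 5,199 + 4,812 = 45,244
65+: 12,060
Youth dependency ratio = 8,739 / 45,244 × 100 = 19
Old-age dependency ratio = 12,060 / 45,244 × 100 = 27
Total dependency ratio = (8,739 + 12,060) / 45,244 × 100 = 20,799 / 45,244 × 100 = 46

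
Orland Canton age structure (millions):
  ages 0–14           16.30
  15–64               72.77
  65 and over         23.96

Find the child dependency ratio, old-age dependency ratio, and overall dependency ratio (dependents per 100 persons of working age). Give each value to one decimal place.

Youth dependency ratio: 22.4
Old-age dependency ratio: 32.9
Total dependency ratio: 55.3

Youth dependency ratio = 16.30 / 72.77 × 100 = 22.4
Old-age dependency ratio = 23.96 / 72.77 × 100 = 32.9
Total dependency ratio = (16.30 + 23.96) / 72.77 × 100 = 40.26 / 72.77 × 100 = 55.3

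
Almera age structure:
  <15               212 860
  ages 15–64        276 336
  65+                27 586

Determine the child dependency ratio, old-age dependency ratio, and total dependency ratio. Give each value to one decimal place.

Youth dependency ratio: 77.0
Old-age dependency ratio: 10.0
Total dependency ratio: 87.0

Youth dependency ratio = 212 860 / 276 336 × 100 = 77.0
Old-age dependency ratio = 27 586 / 276 336 × 100 = 10.0
Total dependency ratio = (212 860 + 27 586) / 276 336 × 100 = 240 446 / 276 336 × 100 = 87.0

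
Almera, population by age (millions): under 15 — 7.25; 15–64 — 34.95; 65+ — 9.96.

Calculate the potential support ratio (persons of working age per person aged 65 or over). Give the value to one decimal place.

Potential support ratio: 3.5

Potential support ratio = 34.95 / 9.96 = 3.5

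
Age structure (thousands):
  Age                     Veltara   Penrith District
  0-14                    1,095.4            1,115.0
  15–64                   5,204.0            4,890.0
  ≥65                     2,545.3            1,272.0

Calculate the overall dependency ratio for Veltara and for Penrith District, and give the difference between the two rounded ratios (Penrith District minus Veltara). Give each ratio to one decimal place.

Veltara: (1,095.4 + 2,545.3) / 5,204.0 × 100 = 3,640.7 / 5,204.0 × 100 = 70.0
Penrith District: (1,115.0 + 1,272.0) / 4,890.0 × 100 = 2,387.0 / 4,890.0 × 100 = 48.8

Veltara: 70.0
Penrith District: 48.8
Difference: -21.2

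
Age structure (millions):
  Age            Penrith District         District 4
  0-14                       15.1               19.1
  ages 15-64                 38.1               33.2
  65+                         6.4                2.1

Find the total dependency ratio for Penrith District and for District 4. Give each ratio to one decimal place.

Penrith District: 56.4
District 4: 63.9

Penrith District: (15.1 + 6.4) / 38.1 × 100 = 21.5 / 38.1 × 100 = 56.4
District 4: (19.1 + 2.1) / 33.2 × 100 = 21.2 / 33.2 × 100 = 63.9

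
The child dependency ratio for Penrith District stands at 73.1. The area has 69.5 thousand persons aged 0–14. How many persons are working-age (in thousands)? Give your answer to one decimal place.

Youth dependency ratio = youth / working-age × 100
73.1 = 69.5 / W × 100
⇒ 95.1

Working-age: 95.1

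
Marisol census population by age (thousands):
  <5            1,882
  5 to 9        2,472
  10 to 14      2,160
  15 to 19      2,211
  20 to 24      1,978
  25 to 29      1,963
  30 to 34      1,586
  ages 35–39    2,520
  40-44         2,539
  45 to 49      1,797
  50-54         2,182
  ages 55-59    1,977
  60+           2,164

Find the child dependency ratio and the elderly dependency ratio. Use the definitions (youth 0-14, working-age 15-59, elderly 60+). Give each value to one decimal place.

0–14: 1,882 + 2,472 + 2,160 = 6,514
15–59: 2,211 + 1,978 + 1,963 + 1,586 + 2,520 + 2,539 + 1,797 + 2,182 + 1,977 = 18,753
60+: 2,164
Youth dependency ratio = 6,514 / 18,753 × 100 = 34.7
Old-age dependency ratio = 2,164 / 18,753 × 100 = 11.5

Youth dependency ratio: 34.7
Old-age dependency ratio: 11.5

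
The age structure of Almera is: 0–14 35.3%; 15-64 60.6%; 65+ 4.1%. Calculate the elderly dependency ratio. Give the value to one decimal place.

Old-age dependency ratio = 4.1 / 60.6 × 100 = 6.8

Old-age dependency ratio: 6.8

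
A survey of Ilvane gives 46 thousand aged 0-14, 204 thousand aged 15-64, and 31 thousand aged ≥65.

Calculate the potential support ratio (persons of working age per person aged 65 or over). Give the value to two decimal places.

Potential support ratio: 6.58

Potential support ratio = 204 / 31 = 6.58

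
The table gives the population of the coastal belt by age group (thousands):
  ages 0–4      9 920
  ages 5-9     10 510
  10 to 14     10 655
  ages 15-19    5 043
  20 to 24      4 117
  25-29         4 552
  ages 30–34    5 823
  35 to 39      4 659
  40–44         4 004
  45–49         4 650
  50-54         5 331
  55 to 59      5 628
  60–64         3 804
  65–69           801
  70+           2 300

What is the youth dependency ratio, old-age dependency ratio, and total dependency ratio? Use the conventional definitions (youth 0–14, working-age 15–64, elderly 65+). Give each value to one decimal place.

Youth dependency ratio: 65.3
Old-age dependency ratio: 6.5
Total dependency ratio: 71.8

0–14: 9 920 + 10 510 + 10 655 = 31 085
15–64: 5 043 + 4 117 + 4 552 + 5 823 + 4 659 + 4 004 + 4 650 + 5 331 + 5 628 + 3 804 = 47 611
65+: 801 + 2 300 = 3 101
Youth dependency ratio = 31 085 / 47 611 × 100 = 65.3
Old-age dependency ratio = 3 101 / 47 611 × 100 = 6.5
Total dependency ratio = (31 085 + 3 101) / 47 611 × 100 = 34 186 / 47 611 × 100 = 71.8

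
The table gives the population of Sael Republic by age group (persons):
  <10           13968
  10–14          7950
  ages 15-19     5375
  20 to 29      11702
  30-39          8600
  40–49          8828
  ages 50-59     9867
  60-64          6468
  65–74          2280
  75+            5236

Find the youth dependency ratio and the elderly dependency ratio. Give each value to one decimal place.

Youth dependency ratio: 43.1
Old-age dependency ratio: 14.8

0–14: 13968 + 7950 = 21918
15–64: 5375 + 11702 + 8600 + 8828 + 9867 + 6468 = 50840
65+: 2280 + 5236 = 7516
Youth dependency ratio = 21918 / 50840 × 100 = 43.1
Old-age dependency ratio = 7516 / 50840 × 100 = 14.8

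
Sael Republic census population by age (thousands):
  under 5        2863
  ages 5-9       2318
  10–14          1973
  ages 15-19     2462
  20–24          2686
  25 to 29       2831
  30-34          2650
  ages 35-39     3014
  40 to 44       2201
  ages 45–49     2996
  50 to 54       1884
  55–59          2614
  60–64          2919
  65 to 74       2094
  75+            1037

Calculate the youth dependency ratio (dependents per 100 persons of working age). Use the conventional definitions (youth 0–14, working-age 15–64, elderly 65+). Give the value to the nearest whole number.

Youth dependency ratio: 27

0–14: 2863 + 2318 + 1973 = 7154
15–64: 2462 + 2686 + 2831 + 2650 + 3014 + 2201 + 2996 + 1884 + 2614 + 2919 = 26257
65+: 2094 + 1037 = 3131
Youth dependency ratio = 7154 / 26257 × 100 = 27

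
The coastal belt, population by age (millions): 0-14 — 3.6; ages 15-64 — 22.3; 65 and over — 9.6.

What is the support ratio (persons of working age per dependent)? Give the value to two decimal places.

Support ratio = 22.3 / (3.6 + 9.6) = 22.3 / 13.2 = 1.69

Support ratio: 1.69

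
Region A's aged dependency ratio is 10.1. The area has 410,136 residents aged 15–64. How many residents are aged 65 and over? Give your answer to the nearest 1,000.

Aged 65 and over: 41,000

Old-age dependency ratio = elderly / working-age × 100
10.1 = E / 410,136 × 100
⇒ 41,000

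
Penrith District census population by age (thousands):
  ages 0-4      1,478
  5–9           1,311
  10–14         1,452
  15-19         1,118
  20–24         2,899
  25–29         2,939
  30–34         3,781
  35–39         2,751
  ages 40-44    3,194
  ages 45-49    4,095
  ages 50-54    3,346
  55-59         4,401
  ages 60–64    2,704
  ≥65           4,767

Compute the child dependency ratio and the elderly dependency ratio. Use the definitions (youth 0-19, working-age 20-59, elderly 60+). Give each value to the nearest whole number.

0–19: 1,478 + 1,311 + 1,452 + 1,118 = 5,359
20–59: 2,899 + 2,939 + 3,781 + 2,751 + 3,194 + 4,095 + 3,346 + 4,401 = 27,406
60+: 2,704 + 4,767 = 7,471
Youth dependency ratio = 5,359 / 27,406 × 100 = 20
Old-age dependency ratio = 7,471 / 27,406 × 100 = 27

Youth dependency ratio: 20
Old-age dependency ratio: 27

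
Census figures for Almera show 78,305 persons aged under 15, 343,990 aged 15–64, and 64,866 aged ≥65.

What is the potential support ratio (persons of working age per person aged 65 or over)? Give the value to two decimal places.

Potential support ratio = 343,990 / 64,866 = 5.30

Potential support ratio: 5.30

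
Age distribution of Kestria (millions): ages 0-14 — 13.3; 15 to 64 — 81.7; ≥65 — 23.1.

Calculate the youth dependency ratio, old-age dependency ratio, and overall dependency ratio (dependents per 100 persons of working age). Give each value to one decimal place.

Youth dependency ratio: 16.3
Old-age dependency ratio: 28.3
Total dependency ratio: 44.6

Youth dependency ratio = 13.3 / 81.7 × 100 = 16.3
Old-age dependency ratio = 23.1 / 81.7 × 100 = 28.3
Total dependency ratio = (13.3 + 23.1) / 81.7 × 100 = 36.4 / 81.7 × 100 = 44.6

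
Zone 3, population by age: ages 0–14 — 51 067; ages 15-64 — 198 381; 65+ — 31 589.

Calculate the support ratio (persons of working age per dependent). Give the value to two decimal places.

Support ratio = 198 381 / (51 067 + 31 589) = 198 381 / 82 656 = 2.40

Support ratio: 2.40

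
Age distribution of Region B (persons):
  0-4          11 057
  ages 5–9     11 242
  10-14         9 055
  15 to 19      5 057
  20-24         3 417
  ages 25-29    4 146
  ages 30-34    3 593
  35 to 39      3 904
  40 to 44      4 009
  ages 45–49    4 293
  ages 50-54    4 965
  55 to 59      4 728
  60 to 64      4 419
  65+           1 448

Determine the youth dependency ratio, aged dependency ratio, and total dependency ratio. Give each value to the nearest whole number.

0–14: 11 057 + 11 242 + 9 055 = 31 354
15–64: 5 057 + 3 417 + 4 146 + 3 593 + 3 904 + 4 009 + 4 293 + 4 965 + 4 728 + 4 419 = 42 531
65+: 1 448
Youth dependency ratio = 31 354 / 42 531 × 100 = 74
Old-age dependency ratio = 1 448 / 42 531 × 100 = 3
Total dependency ratio = (31 354 + 1 448) / 42 531 × 100 = 32 802 / 42 531 × 100 = 77

Youth dependency ratio: 74
Old-age dependency ratio: 3
Total dependency ratio: 77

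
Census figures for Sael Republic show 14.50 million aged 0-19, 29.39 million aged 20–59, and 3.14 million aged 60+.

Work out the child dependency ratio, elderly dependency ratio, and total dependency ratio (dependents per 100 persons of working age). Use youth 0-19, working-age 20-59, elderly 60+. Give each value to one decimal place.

Youth dependency ratio: 49.3
Old-age dependency ratio: 10.7
Total dependency ratio: 60.0

Youth dependency ratio = 14.50 / 29.39 × 100 = 49.3
Old-age dependency ratio = 3.14 / 29.39 × 100 = 10.7
Total dependency ratio = (14.50 + 3.14) / 29.39 × 100 = 17.64 / 29.39 × 100 = 60.0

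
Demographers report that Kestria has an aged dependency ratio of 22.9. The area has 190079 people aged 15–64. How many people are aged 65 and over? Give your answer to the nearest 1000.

Aged 65 and over: 44000

Old-age dependency ratio = elderly / working-age × 100
22.9 = E / 190079 × 100
⇒ 44000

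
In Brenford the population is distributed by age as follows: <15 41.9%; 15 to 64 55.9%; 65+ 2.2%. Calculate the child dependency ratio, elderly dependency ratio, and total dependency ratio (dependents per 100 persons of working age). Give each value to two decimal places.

Youth dependency ratio = 41.9 / 55.9 × 100 = 74.96
Old-age dependency ratio = 2.2 / 55.9 × 100 = 3.94
Total dependency ratio = (41.9 + 2.2) / 55.9 × 100 = 44.1 / 55.9 × 100 = 78.89

Youth dependency ratio: 74.96
Old-age dependency ratio: 3.94
Total dependency ratio: 78.89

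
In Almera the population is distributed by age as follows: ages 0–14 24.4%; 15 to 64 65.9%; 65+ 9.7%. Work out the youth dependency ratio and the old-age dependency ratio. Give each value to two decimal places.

Youth dependency ratio = 24.4 / 65.9 × 100 = 37.03
Old-age dependency ratio = 9.7 / 65.9 × 100 = 14.72

Youth dependency ratio: 37.03
Old-age dependency ratio: 14.72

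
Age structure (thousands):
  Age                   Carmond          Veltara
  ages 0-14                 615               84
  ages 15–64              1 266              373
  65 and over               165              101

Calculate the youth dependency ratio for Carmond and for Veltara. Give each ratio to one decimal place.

Carmond: 615 / 1 266 × 100 = 48.6
Veltara: 84 / 373 × 100 = 22.5

Carmond: 48.6
Veltara: 22.5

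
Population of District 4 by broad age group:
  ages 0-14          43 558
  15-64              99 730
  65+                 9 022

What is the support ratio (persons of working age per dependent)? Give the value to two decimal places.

Support ratio: 1.90

Support ratio = 99 730 / (43 558 + 9 022) = 99 730 / 52 580 = 1.90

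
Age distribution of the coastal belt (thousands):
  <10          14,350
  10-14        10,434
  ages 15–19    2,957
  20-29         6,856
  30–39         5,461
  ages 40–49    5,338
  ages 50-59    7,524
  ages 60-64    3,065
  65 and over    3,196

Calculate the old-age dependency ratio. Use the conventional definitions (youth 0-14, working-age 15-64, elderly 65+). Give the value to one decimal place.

0–14: 14,350 + 10,434 = 24,784
15–64: 2,957 + 6,856 + 5,461 + 5,338 + 7,524 + 3,065 = 31,201
65+: 3,196
Old-age dependency ratio = 3,196 / 31,201 × 100 = 10.2

Old-age dependency ratio: 10.2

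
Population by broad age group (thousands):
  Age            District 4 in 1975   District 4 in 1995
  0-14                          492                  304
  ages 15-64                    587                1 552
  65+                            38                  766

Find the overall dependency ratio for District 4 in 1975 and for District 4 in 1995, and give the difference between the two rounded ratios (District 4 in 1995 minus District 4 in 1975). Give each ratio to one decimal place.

District 4 in 1975: (492 + 38) / 587 × 100 = 530 / 587 × 100 = 90.3
District 4 in 1995: (304 + 766) / 1 552 × 100 = 1 070 / 1 552 × 100 = 68.9

District 4 in 1975: 90.3
District 4 in 1995: 68.9
Difference: -21.4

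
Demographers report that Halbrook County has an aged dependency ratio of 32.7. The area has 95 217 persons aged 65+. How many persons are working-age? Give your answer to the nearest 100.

Working-age: 291 200

Old-age dependency ratio = elderly / working-age × 100
32.7 = 95 217 / W × 100
⇒ 291 200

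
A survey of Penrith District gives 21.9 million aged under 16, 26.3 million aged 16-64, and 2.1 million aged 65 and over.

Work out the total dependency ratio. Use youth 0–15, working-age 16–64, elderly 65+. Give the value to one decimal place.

Total dependency ratio = (21.9 + 2.1) / 26.3 × 100 = 24.0 / 26.3 × 100 = 91.3

Total dependency ratio: 91.3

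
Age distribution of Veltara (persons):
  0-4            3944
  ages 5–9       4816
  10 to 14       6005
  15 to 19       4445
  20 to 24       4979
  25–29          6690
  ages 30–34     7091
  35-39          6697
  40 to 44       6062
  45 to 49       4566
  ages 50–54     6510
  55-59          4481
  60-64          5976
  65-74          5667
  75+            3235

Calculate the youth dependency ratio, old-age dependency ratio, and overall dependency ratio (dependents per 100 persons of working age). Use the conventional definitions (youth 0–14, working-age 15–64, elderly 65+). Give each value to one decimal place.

Youth dependency ratio: 25.7
Old-age dependency ratio: 15.5
Total dependency ratio: 41.2

0–14: 3944 + 4816 + 6005 = 14765
15–64: 4445 + 4979 + 6690 + 7091 + 6697 + 6062 + 4566 + 6510 + 4481 + 5976 = 57497
65+: 5667 + 3235 = 8902
Youth dependency ratio = 14765 / 57497 × 100 = 25.7
Old-age dependency ratio = 8902 / 57497 × 100 = 15.5
Total dependency ratio = (14765 + 8902) / 57497 × 100 = 23667 / 57497 × 100 = 41.2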